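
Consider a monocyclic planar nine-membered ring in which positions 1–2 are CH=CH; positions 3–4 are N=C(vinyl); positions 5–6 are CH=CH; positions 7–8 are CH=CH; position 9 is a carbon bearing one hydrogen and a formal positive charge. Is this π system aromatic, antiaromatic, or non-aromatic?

The p orbitals form a continuous loop: each doubly-bonded ring atom is sp² with one p-orbital electron; the doubly-bonded nitrogens are pyridine-type — their lone pairs lie in the ring plane, leaving one electron in the p orbital; the carbocation has an empty p orbital. The ring is fully conjugated.
π-electron count: 4 × 2 = 8 from the double-bond units + 0 from the CH(+) atom = 8.
8 = 4(2); a planar, fully conjugated 4n system is antiaromatic.

Antiaromatic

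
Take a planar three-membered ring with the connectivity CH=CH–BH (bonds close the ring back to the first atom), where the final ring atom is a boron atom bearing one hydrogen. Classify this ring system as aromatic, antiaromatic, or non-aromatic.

Every ring atom contributes a p orbital perpendicular to the ring (every atom in a ring double bond is sp² and brings one electron to the p orbital; the boron has an empty p orbital), so the π system is cyclic and fully conjugated.
Counting π electrons: 1 × 2 = 2 from the double-bond unit + 0 from the BH atom = 2.
That gives a 4n+2 count (2, n = 0).

Aromatic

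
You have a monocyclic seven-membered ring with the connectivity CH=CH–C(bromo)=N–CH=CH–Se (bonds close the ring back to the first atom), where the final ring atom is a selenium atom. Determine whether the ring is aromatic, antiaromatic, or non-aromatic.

Check conjugation: every atom in a ring double bond is sp² and brings one electron to the p orbital; each sp² =N– keeps its lone pair in-plane and puts one electron into the π system; the selenium donates one lone pair from its p orbital — every position has a p orbital, so the cyclic π system is continuous.
Adding the contributions, 3 × 2 = 6 from the double-bond units + 2 from the Se atom = 8.
With 8 = 4·2 π electrons, Hückel's rule classifies the planar ring as antiaromatic.

Antiaromatic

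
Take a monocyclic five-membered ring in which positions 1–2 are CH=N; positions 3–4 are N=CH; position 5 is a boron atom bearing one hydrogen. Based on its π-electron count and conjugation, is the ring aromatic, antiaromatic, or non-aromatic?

Every ring atom contributes a p orbital perpendicular to the ring (the double-bond atoms are sp², each contributing one p electron; each sp² =N– keeps its lone pair in-plane and puts one electron into the π system; the boron has an empty p orbital), so the π system is cyclic and fully conjugated.
Counting π electrons: 2 × 2 = 4 from the double-bond units + 0 from the BH atom = 4.
4 = 4(1); a planar, fully conjugated 4n system is antiaromatic.

Antiaromatic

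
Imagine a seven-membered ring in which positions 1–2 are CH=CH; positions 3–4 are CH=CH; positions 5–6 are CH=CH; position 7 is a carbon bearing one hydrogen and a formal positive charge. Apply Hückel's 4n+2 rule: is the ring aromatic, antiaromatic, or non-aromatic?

Aromatic

Check conjugation: each doubly-bonded ring atom is sp² with one p-orbital electron; the carbocation has an empty p orbital — every position has a p orbital, so the cyclic π system is continuous.
Tallying contributions gives 3 × 2 = 6 from the double-bond units + 0 from the CH(+) atom = 6.
With 6 π electrons (n = 1), the Hückel 4n+2 condition holds.
This is the tropylium cation.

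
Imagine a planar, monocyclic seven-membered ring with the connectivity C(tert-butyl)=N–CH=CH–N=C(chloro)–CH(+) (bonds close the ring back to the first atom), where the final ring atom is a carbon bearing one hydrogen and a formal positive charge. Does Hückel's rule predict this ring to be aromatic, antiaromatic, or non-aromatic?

Aromatic

Every ring atom contributes a p orbital perpendicular to the ring (the double-bond atoms are sp², each contributing one p electron; the doubly-bonded nitrogens are pyridine-type — their lone pairs lie in the ring plane, leaving one electron in the p orbital; the carbocation has an empty p orbital), so the π system is cyclic and fully conjugated.
Counting π electrons: 3 × 2 = 6 from the double-bond units + 0 from the CH(+) atom = 6.
With 6 π electrons (n = 1), the Hückel 4n+2 condition holds.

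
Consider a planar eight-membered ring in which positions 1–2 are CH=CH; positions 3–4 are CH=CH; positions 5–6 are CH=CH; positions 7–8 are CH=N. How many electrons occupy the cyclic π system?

The p orbitals form a continuous loop: each doubly-bonded ring atom is sp² with one p-orbital electron; each sp² =N– keeps its lone pair in-plane and puts one electron into the π system. The ring is fully conjugated.
Counting π electrons: 4 × 2 = 8 from the 4 double-bond units.

8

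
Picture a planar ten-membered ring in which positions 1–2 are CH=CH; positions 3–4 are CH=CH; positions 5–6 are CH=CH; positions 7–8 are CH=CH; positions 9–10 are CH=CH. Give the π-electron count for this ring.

10

The p orbitals form a continuous loop: the double-bond atoms are sp², each contributing one p electron. The ring is fully conjugated.
Tallying contributions gives 5 × 2 = 10 from the 5 double-bond units.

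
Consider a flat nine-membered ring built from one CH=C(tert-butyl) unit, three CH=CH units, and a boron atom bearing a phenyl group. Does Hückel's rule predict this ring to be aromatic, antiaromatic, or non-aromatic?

Check conjugation: the double-bond atoms are sp², each contributing one p electron; the boron has an empty p orbital — every position has a p orbital, so the cyclic π system is continuous.
Counting π electrons: 4 × 2 = 8 from the double-bond units + 0 from the B(phenyl) atom = 8.
A 4n π count (8, n = 2) in a planar conjugated ring means antiaromatic.

Antiaromatic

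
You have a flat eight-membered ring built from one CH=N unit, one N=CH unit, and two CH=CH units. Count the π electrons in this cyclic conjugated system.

8

All ring atoms are sp² and supply a p orbital to the ring (the double-bond atoms are sp², each contributing one p electron; the doubly-bonded nitrogens are pyridine-type — their lone pairs lie in the ring plane, leaving one electron in the p orbital); the conjugation is uninterrupted.
π-electron count: 4 × 2 = 8 from the 4 double-bond units.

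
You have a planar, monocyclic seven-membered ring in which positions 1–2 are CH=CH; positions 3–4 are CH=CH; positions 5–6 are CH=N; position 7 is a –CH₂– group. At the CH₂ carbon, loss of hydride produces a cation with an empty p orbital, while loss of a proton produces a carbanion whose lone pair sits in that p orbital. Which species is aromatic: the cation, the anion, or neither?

In both ions every ring atom is sp² and contributes a p orbital, so both rings are fully conjugated.
Cation: 3 × 2 + 0 = 6 π electrons → 4(1)+2, aromatic.
Anion: 3 × 2 + 2 = 8 π electrons → 4(2), antiaromatic.

The cation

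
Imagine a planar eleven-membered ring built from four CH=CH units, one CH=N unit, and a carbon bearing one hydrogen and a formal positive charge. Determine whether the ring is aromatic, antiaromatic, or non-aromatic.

Aromatic

All ring atoms are sp² and supply a p orbital to the ring (the double-bond atoms are sp², each contributing one p electron; each sp² =N– keeps its lone pair in-plane and puts one electron into the π system; the carbocation has an empty p orbital); the conjugation is uninterrupted.
π-electron count: 5 × 2 = 10 from the double-bond units + 0 from the CH(+) atom = 10.
10 = 4(2) + 2, which satisfies Hückel's 4n+2 rule.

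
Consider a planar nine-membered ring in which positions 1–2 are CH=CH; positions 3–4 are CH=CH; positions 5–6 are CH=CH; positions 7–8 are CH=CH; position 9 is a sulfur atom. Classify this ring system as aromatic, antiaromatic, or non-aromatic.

Check conjugation: the double-bond atoms are sp², each contributing one p electron; the sulfur donates one lone pair from its p orbital — every position has a p orbital, so the cyclic π system is continuous.
π-electron count: 4 × 2 = 8 from the double-bond units + 2 from the S atom = 10.
With 10 π electrons (n = 2), the Hückel 4n+2 condition holds.

Aromatic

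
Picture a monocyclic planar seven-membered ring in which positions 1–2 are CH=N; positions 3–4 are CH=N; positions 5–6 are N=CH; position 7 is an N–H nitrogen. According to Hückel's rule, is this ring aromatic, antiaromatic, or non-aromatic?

Antiaromatic

The p orbitals form a continuous loop: each doubly-bonded ring atom is sp² with one p-orbital electron; the doubly-bonded nitrogens are pyridine-type — their lone pairs lie in the ring plane, leaving one electron in the p orbital; the pyrrole-type nitrogen donates its lone pair from the p orbital. The ring is fully conjugated.
π-electron count: 3 × 2 = 6 from the double-bond units + 2 from the NH atom = 8.
A 4n π count (8, n = 2) in a planar conjugated ring means antiaromatic.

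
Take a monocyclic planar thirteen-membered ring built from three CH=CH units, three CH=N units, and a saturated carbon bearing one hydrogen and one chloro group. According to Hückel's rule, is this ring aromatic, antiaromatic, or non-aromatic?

The CH(chloro) position has four σ bonds — that saturated carbon is sp³ and has no p orbital in the ring π system — so the cyclic conjugation is interrupted.
Without a continuous loop of overlapping p orbitals the Hückel electron count never comes into play.

Non-aromatic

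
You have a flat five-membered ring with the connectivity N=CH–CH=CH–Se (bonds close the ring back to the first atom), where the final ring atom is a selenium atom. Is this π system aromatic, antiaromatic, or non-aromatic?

Aromatic

The p orbitals form a continuous loop: the double-bond atoms are sp², each contributing one p electron; each sp² =N– keeps its lone pair in-plane and puts one electron into the π system; the selenium donates one lone pair from its p orbital. The ring is fully conjugated.
Tallying contributions gives 2 × 2 = 4 from the double-bond units + 2 from the Se atom = 6.
That gives a 4n+2 count (6, n = 1).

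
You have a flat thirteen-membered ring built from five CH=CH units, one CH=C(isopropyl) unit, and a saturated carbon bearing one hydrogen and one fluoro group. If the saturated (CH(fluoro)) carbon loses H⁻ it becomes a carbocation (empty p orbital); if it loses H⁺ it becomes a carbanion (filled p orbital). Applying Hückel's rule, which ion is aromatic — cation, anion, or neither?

The anion

In either ion the ring is fully conjugated: every atom, including the new sp² carbon, supplies a p orbital.
Cation: 6 × 2 + 0 = 12 π electrons → 4(3), antiaromatic.
Anion: 6 × 2 + 2 = 14 π electrons → 4(3)+2, aromatic.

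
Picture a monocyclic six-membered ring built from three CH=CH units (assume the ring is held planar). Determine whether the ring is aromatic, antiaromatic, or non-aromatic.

Aromatic

The p orbitals form a continuous loop: each doubly-bonded ring atom is sp² with one p-orbital electron. The ring is fully conjugated.
π-electron count: 3 × 2 = 6 from the 3 double-bond units.
With 6 π electrons (n = 1), the Hückel 4n+2 condition holds.
(This ring is benzene.)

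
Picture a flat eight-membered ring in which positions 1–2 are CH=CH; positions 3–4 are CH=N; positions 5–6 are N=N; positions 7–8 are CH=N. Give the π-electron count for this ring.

8

The p orbitals form a continuous loop: each doubly-bonded ring atom is sp² with one p-orbital electron; each sp² =N– keeps its lone pair in-plane and puts one electron into the π system. The ring is fully conjugated.
π-electron count: 4 × 2 = 8 from the 4 double-bond units.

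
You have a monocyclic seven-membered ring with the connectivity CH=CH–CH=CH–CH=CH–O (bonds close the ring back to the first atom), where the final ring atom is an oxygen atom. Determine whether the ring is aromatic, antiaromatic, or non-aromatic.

Antiaromatic

The p orbitals form a continuous loop: every atom in a ring double bond is sp² and brings one electron to the p orbital; the oxygen donates one lone pair from its p orbital. The ring is fully conjugated.
π-electron count: 3 × 2 = 6 from the double-bond units + 2 from the O atom = 8.
8 = 4(2); a planar, fully conjugated 4n system is antiaromatic.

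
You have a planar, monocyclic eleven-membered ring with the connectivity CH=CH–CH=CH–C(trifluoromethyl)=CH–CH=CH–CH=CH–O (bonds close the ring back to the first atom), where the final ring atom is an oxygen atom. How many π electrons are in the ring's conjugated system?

12

Every ring atom contributes a p orbital perpendicular to the ring (each doubly-bonded ring atom is sp² with one p-orbital electron; the oxygen donates one lone pair from its p orbital), so the π system is cyclic and fully conjugated.
Tallying contributions gives 5 × 2 = 10 from the double-bond units + 2 from the O atom = 12.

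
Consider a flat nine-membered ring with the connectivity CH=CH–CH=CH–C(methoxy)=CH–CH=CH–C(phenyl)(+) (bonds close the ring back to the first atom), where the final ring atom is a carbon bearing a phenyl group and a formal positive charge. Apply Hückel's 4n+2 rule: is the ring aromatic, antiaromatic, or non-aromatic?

Antiaromatic

Check conjugation: the double-bond atoms are sp², each contributing one p electron; the carbocation has an empty p orbital — every position has a p orbital, so the cyclic π system is continuous.
π-electron count: 4 × 2 = 8 from the double-bond units + 0 from the C(phenyl)(+) atom = 8.
8 is a 4n count (n = 2), so the planar conjugated ring is antiaromatic.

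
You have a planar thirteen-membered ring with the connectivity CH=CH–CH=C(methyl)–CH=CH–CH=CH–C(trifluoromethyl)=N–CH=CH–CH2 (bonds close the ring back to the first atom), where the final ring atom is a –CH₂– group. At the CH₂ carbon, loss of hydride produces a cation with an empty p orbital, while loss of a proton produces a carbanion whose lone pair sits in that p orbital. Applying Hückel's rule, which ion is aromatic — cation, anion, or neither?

The anion

In either ion the ring is fully conjugated: every atom, including the new sp² carbon, supplies a p orbital.
Cation: 6 × 2 + 0 = 12 π electrons → 4(3), antiaromatic.
Anion: 6 × 2 + 2 = 14 π electrons → 4(3)+2, aromatic.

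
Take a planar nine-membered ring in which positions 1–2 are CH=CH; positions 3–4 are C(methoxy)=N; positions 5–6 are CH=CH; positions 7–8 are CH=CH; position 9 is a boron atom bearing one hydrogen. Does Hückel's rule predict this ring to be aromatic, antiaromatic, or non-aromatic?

Every ring atom contributes a p orbital perpendicular to the ring (the double-bond atoms are sp², each contributing one p electron; each =N– nitrogen is pyridine-type (lone pair in the sp² plane, one electron in the p orbital); the boron has an empty p orbital), so the π system is cyclic and fully conjugated.
Tallying contributions gives 4 × 2 = 8 from the double-bond units + 0 from the BH atom = 8.
8 = 4(2); a planar, fully conjugated 4n system is antiaromatic.

Antiaromatic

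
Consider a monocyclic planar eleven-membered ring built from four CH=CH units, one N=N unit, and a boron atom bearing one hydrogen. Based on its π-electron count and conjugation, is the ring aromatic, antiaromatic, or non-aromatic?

Aromatic

The p orbitals form a continuous loop: the double-bond atoms are sp², each contributing one p electron; each sp² =N– keeps its lone pair in-plane and puts one electron into the π system; the boron has an empty p orbital. The ring is fully conjugated.
Tallying contributions gives 5 × 2 = 10 from the double-bond units + 0 from the BH atom = 10.
Since 10 = 4·2 + 2, the ring meets the 4n+2 criterion.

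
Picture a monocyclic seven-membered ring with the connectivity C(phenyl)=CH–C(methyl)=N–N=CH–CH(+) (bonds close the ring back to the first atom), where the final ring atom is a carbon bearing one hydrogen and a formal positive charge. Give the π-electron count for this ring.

6

The p orbitals form a continuous loop: every atom in a ring double bond is sp² and brings one electron to the p orbital; the doubly-bonded nitrogens are pyridine-type — their lone pairs lie in the ring plane, leaving one electron in the p orbital; the carbocation has an empty p orbital. The ring is fully conjugated.
π-electron count: 3 × 2 = 6 from the double-bond units + 0 from the CH(+) atom = 6.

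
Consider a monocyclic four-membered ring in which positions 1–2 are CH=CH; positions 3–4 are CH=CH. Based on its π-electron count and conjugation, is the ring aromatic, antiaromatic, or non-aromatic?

Antiaromatic

Every ring atom contributes a p orbital perpendicular to the ring (each doubly-bonded ring atom is sp² with one p-orbital electron), so the π system is cyclic and fully conjugated.
Tallying contributions gives 2 × 2 = 4 from the 2 double-bond units.
4 is a 4n count (n = 1), so the planar conjugated ring is antiaromatic.
This is cyclobutadiene.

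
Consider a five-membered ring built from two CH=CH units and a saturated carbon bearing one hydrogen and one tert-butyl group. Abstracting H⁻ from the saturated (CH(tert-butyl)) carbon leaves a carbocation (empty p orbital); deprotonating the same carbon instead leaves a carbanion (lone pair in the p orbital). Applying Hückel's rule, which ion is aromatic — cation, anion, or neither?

In either ion the ring is fully conjugated: every atom, including the new sp² carbon, supplies a p orbital.
Cation: 2 × 2 + 0 = 4 π electrons → 4(1), antiaromatic.
Anion: 2 × 2 + 2 = 6 π electrons → 4(1)+2, aromatic.

The anion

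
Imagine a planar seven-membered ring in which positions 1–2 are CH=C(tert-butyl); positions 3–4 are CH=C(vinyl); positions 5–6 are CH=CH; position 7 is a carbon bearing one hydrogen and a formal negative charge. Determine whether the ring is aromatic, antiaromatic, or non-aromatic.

Antiaromatic

Every ring atom contributes a p orbital perpendicular to the ring (each doubly-bonded ring atom is sp² with one p-orbital electron; the carbanion's lone pair occupies the p orbital), so the π system is cyclic and fully conjugated.
Adding the contributions, 3 × 2 = 6 from the double-bond units + 2 from the CH(-) atom = 8.
With 8 = 4·2 π electrons, Hückel's rule classifies the planar ring as antiaromatic.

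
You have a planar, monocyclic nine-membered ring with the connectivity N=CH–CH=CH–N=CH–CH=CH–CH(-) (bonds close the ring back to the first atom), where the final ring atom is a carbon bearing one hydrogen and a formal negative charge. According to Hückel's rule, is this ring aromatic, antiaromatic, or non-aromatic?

The p orbitals form a continuous loop: the double-bond atoms are sp², each contributing one p electron; each =N– nitrogen is pyridine-type (lone pair in the sp² plane, one electron in the p orbital); the carbanion's lone pair occupies the p orbital. The ring is fully conjugated.
π-electron count: 4 × 2 = 8 from the double-bond units + 2 from the CH(-) atom = 10.
Since 10 = 4·2 + 2, the ring meets the 4n+2 criterion.

Aromatic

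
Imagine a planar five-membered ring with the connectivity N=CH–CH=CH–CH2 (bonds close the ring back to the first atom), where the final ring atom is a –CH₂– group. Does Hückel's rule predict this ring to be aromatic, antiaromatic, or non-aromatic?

Non-aromatic

At the CH2 position, the tetrahedral CH₂ carbon is sp³ and has no p orbital in the ring π system; the ring's p-orbital overlap is broken there.
Without a continuous loop of overlapping p orbitals the Hückel electron count never comes into play.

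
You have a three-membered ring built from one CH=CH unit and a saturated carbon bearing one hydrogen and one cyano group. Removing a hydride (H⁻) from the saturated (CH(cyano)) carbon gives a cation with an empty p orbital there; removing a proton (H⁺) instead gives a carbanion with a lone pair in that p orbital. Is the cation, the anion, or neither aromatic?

In both ions every ring atom is sp² and contributes a p orbital, so both rings are fully conjugated.
Cation: 1 × 2 + 0 = 2 π electrons → 4(0)+2, aromatic.
Anion: 1 × 2 + 2 = 4 π electrons → 4(1), antiaromatic.

The cation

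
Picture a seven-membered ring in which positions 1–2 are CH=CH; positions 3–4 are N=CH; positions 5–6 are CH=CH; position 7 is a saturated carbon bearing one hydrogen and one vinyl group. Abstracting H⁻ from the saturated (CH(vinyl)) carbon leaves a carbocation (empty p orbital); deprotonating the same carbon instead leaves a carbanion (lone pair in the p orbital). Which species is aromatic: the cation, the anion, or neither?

Once that carbon is sp², every ring atom has a p orbital and both ions are fully conjugated.
Cation: 3 × 2 + 0 = 6 π electrons → 4(1)+2, aromatic.
Anion: 3 × 2 + 2 = 8 π electrons → 4(2), antiaromatic.

The cation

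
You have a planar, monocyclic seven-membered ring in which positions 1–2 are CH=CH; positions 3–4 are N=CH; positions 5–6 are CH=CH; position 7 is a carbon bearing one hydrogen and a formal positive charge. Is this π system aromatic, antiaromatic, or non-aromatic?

Aromatic

The p orbitals form a continuous loop: each doubly-bonded ring atom is sp² with one p-orbital electron; each sp² =N– keeps its lone pair in-plane and puts one electron into the π system; the carbocation has an empty p orbital. The ring is fully conjugated.
Tallying contributions gives 3 × 2 = 6 from the double-bond units + 0 from the CH(+) atom = 6.
With 6 π electrons (n = 1), the Hückel 4n+2 condition holds.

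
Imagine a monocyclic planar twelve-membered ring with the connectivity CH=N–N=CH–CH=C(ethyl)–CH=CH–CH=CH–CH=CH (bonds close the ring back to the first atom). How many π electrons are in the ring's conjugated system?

All ring atoms are sp² and supply a p orbital to the ring (each doubly-bonded ring atom is sp² with one p-orbital electron; the doubly-bonded nitrogens are pyridine-type — their lone pairs lie in the ring plane, leaving one electron in the p orbital); the conjugation is uninterrupted.
Tallying contributions gives 6 × 2 = 12 from the 6 double-bond units.

12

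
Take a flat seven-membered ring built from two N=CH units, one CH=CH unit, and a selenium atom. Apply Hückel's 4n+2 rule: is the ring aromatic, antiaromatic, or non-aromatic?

Antiaromatic

Every ring atom contributes a p orbital perpendicular to the ring (the double-bond atoms are sp², each contributing one p electron; each sp² =N– keeps its lone pair in-plane and puts one electron into the π system; the selenium donates one lone pair from its p orbital), so the π system is cyclic and fully conjugated.
Counting π electrons: 3 × 2 = 6 from the double-bond units + 2 from the Se atom = 8.
8 is a 4n count (n = 2), so the planar conjugated ring is antiaromatic.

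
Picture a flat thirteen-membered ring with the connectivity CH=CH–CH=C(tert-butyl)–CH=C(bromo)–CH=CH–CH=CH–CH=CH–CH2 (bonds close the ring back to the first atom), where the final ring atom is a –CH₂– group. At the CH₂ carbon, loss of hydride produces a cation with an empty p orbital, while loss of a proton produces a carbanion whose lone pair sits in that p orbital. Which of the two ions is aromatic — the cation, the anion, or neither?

The anion

Once that carbon is sp², every ring atom has a p orbital and both ions are fully conjugated.
Cation: 6 × 2 + 0 = 12 π electrons → 4(3), antiaromatic.
Anion: 6 × 2 + 2 = 14 π electrons → 4(3)+2, aromatic.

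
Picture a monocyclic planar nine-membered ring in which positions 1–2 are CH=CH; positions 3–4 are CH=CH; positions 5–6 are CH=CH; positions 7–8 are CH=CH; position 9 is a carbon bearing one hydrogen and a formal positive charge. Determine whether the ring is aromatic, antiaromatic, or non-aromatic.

Antiaromatic

Every ring atom contributes a p orbital perpendicular to the ring (each doubly-bonded ring atom is sp² with one p-orbital electron; the carbocation has an empty p orbital), so the π system is cyclic and fully conjugated.
Tallying contributions gives 4 × 2 = 8 from the double-bond units + 0 from the CH(+) atom = 8.
With 8 = 4·2 π electrons, Hückel's rule classifies the planar ring as antiaromatic.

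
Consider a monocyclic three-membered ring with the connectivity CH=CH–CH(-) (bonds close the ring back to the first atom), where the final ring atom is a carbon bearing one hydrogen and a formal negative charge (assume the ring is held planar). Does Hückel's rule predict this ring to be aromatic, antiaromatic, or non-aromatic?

Antiaromatic

Check conjugation: the double-bond atoms are sp², each contributing one p electron; the carbanion's lone pair occupies the p orbital — every position has a p orbital, so the cyclic π system is continuous.
π-electron count: 1 × 2 = 2 from the double-bond unit + 2 from the CH(-) atom = 4.
A 4n π count (4, n = 1) in a planar conjugated ring means antiaromatic.
(This ring is the cyclopropenyl anion.)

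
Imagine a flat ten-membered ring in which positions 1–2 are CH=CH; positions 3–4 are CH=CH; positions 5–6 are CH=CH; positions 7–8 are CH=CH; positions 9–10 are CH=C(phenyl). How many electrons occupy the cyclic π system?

The p orbitals form a continuous loop: the double-bond atoms are sp², each contributing one p electron. The ring is fully conjugated.
Adding the contributions, 5 × 2 = 10 from the 5 double-bond units.

10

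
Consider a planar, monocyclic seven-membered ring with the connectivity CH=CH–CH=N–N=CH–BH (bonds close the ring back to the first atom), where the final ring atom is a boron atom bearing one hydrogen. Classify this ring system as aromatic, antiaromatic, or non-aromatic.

Aromatic

Check conjugation: every atom in a ring double bond is sp² and brings one electron to the p orbital; each sp² =N– keeps its lone pair in-plane and puts one electron into the π system; the boron has an empty p orbital — every position has a p orbital, so the cyclic π system is continuous.
Counting π electrons: 3 × 2 = 6 from the double-bond units + 0 from the BH atom = 6.
6 = 4(1) + 2, which satisfies Hückel's 4n+2 rule.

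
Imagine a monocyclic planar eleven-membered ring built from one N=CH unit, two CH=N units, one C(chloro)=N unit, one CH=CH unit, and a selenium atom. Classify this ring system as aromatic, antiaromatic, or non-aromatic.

Antiaromatic

Every ring atom contributes a p orbital perpendicular to the ring (each doubly-bonded ring atom is sp² with one p-orbital electron; each =N– nitrogen is pyridine-type (lone pair in the sp² plane, one electron in the p orbital); the selenium donates one lone pair from its p orbital), so the π system is cyclic and fully conjugated.
Counting π electrons: 5 × 2 = 10 from the double-bond units + 2 from the Se atom = 12.
A 4n π count (12, n = 3) in a planar conjugated ring means antiaromatic.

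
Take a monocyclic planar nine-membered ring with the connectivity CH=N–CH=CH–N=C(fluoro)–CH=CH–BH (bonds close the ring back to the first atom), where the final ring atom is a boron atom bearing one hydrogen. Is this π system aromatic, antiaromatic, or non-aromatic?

Antiaromatic

Every ring atom contributes a p orbital perpendicular to the ring (each doubly-bonded ring atom is sp² with one p-orbital electron; each sp² =N– keeps its lone pair in-plane and puts one electron into the π system; the boron has an empty p orbital), so the π system is cyclic and fully conjugated.
Tallying contributions gives 4 × 2 = 8 from the double-bond units + 0 from the BH atom = 8.
A 4n π count (8, n = 2) in a planar conjugated ring means antiaromatic.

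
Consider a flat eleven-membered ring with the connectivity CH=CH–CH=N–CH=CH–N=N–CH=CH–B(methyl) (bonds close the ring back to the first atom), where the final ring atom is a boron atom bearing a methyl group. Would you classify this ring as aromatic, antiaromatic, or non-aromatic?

Check conjugation: the double-bond atoms are sp², each contributing one p electron; each sp² =N– keeps its lone pair in-plane and puts one electron into the π system; the boron has an empty p orbital — every position has a p orbital, so the cyclic π system is continuous.
Tallying contributions gives 5 × 2 = 10 from the double-bond units + 0 from the B(methyl) atom = 10.
That gives a 4n+2 count (10, n = 2).

Aromatic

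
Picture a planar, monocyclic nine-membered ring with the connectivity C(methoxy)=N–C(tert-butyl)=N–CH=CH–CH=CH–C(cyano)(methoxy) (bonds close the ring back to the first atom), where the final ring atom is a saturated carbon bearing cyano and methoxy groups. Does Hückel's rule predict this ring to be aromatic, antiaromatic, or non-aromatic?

The C(cyano)(methoxy) position has four σ bonds — that saturated carbon is sp³ and has no p orbital in the ring π system — so the cyclic conjugation is interrupted.
Broken conjugation rules out both aromaticity and antiaromaticity.

Non-aromatic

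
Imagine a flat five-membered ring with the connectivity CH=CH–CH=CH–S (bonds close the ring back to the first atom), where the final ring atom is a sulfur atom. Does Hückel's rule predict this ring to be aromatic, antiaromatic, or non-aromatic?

Aromatic

The p orbitals form a continuous loop: the double-bond atoms are sp², each contributing one p electron; the sulfur donates one lone pair from its p orbital. The ring is fully conjugated.
π-electron count: 2 × 2 = 4 from the double-bond units + 2 from the S atom = 6.
With 6 π electrons (n = 1), the Hückel 4n+2 condition holds.
This is thiophene.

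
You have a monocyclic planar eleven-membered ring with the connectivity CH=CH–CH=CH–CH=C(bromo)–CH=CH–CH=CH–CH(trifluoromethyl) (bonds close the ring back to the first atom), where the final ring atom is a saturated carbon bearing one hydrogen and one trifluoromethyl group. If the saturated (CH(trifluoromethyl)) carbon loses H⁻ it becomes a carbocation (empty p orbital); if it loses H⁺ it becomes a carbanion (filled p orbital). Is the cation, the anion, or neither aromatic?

Both ions have a continuous loop of p orbitals — each ring atom is sp².
Cation: 5 × 2 + 0 = 10 π electrons → 4(2)+2, aromatic.
Anion: 5 × 2 + 2 = 12 π electrons → 4(3), antiaromatic.

The cation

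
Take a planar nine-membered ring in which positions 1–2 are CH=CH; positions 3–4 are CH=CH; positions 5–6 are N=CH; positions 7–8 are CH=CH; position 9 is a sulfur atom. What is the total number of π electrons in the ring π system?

Every ring atom contributes a p orbital perpendicular to the ring (the double-bond atoms are sp², each contributing one p electron; each sp² =N– keeps its lone pair in-plane and puts one electron into the π system; the sulfur donates one lone pair from its p orbital), so the π system is cyclic and fully conjugated.
Tallying contributions gives 4 × 2 = 8 from the double-bond units + 2 from the S atom = 10.

10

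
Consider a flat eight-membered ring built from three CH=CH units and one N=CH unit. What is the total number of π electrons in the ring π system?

Every ring atom contributes a p orbital perpendicular to the ring (the double-bond atoms are sp², each contributing one p electron; the doubly-bonded nitrogens are pyridine-type — their lone pairs lie in the ring plane, leaving one electron in the p orbital), so the π system is cyclic and fully conjugated.
Tallying contributions gives 4 × 2 = 8 from the 4 double-bond units.

8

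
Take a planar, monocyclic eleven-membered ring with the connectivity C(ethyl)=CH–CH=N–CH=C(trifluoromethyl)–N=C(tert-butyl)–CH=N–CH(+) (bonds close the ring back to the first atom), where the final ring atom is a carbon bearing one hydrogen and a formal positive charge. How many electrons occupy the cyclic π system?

All ring atoms are sp² and supply a p orbital to the ring (every atom in a ring double bond is sp² and brings one electron to the p orbital; each sp² =N– keeps its lone pair in-plane and puts one electron into the π system; the carbocation has an empty p orbital); the conjugation is uninterrupted.
Adding the contributions, 5 × 2 = 10 from the double-bond units + 0 from the CH(+) atom = 10.

10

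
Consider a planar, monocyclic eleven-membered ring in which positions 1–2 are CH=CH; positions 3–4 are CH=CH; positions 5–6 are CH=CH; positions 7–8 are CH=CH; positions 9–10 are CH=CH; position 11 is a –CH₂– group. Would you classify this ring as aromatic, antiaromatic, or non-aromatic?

Because the tetrahedral CH₂ carbon is sp³ and has no p orbital in the ring π system at the CH2 position, the π system cannot extend all the way around the ring.
Without a continuous loop of overlapping p orbitals the Hückel electron count never comes into play.

Non-aromatic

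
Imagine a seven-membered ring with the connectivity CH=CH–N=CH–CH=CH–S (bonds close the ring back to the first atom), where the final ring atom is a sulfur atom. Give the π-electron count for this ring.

Every ring atom contributes a p orbital perpendicular to the ring (each doubly-bonded ring atom is sp² with one p-orbital electron; each =N– nitrogen is pyridine-type (lone pair in the sp² plane, one electron in the p orbital); the sulfur donates one lone pair from its p orbital), so the π system is cyclic and fully conjugated.
π-electron count: 3 × 2 = 6 from the double-bond units + 2 from the S atom = 8.

8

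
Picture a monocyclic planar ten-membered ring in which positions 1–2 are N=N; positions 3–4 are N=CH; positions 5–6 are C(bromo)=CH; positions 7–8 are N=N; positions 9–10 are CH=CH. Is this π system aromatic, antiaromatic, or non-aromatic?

Aromatic

Check conjugation: the double-bond atoms are sp², each contributing one p electron; each sp² =N– keeps its lone pair in-plane and puts one electron into the π system — every position has a p orbital, so the cyclic π system is continuous.
π-electron count: 5 × 2 = 10 from the 5 double-bond units.
That gives a 4n+2 count (10, n = 2).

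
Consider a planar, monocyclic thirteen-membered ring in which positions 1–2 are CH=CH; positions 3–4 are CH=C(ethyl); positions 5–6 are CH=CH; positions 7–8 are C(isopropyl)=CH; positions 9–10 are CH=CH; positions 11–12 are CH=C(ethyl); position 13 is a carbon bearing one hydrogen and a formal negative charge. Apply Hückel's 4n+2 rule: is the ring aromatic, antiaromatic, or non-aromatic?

Every ring atom contributes a p orbital perpendicular to the ring (each doubly-bonded ring atom is sp² with one p-orbital electron; the carbanion's lone pair occupies the p orbital), so the π system is cyclic and fully conjugated.
Adding the contributions, 6 × 2 = 12 from the double-bond units + 2 from the CH(-) atom = 14.
That gives a 4n+2 count (14, n = 3).

Aromatic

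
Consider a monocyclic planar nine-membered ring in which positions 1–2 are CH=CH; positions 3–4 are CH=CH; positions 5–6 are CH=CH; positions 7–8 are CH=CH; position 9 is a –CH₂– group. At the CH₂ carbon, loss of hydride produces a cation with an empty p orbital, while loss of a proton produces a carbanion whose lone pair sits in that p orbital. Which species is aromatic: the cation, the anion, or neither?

The anion

Once that carbon is sp², every ring atom has a p orbital and both ions are fully conjugated.
Cation: 4 × 2 + 0 = 8 π electrons → 4(2), antiaromatic.
Anion: 4 × 2 + 2 = 10 π electrons → 4(2)+2, aromatic.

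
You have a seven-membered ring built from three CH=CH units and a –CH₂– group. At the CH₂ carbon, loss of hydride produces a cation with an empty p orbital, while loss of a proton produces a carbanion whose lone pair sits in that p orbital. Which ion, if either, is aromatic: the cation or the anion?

The cation

Once that carbon is sp², every ring atom has a p orbital and both ions are fully conjugated.
Cation: 3 × 2 + 0 = 6 π electrons → 4(1)+2, aromatic.
Anion: 3 × 2 + 2 = 8 π electrons → 4(2), antiaromatic.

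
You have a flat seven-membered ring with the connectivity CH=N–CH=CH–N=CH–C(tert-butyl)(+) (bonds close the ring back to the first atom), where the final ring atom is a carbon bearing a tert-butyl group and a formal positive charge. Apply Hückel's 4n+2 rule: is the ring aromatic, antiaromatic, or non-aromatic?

Aromatic

Check conjugation: each doubly-bonded ring atom is sp² with one p-orbital electron; each sp² =N– keeps its lone pair in-plane and puts one electron into the π system; the carbocation has an empty p orbital — every position has a p orbital, so the cyclic π system is continuous.
π-electron count: 3 × 2 = 6 from the double-bond units + 0 from the C(tert-butyl)(+) atom = 6.
6 = 4(1) + 2, which satisfies Hückel's 4n+2 rule.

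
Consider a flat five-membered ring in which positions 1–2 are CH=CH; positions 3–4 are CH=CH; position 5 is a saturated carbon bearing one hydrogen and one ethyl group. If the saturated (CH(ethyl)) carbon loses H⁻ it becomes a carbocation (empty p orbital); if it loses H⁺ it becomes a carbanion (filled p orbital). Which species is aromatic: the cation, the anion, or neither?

The anion

Once that carbon is sp², every ring atom has a p orbital and both ions are fully conjugated.
Cation: 2 × 2 + 0 = 4 π electrons → 4(1), antiaromatic.
Anion: 2 × 2 + 2 = 6 π electrons → 4(1)+2, aromatic.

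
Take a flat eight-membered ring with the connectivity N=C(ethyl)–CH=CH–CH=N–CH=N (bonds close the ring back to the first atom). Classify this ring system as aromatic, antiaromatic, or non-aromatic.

The p orbitals form a continuous loop: every atom in a ring double bond is sp² and brings one electron to the p orbital; each sp² =N– keeps its lone pair in-plane and puts one electron into the π system. The ring is fully conjugated.
π-electron count: 4 × 2 = 8 from the 4 double-bond units.
A 4n π count (8, n = 2) in a planar conjugated ring means antiaromatic.

Antiaromatic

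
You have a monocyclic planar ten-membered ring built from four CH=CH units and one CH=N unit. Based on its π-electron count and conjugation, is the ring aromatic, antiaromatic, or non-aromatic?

The p orbitals form a continuous loop: the double-bond atoms are sp², each contributing one p electron; each sp² =N– keeps its lone pair in-plane and puts one electron into the π system. The ring is fully conjugated.
Tallying contributions gives 5 × 2 = 10 from the 5 double-bond units.
That gives a 4n+2 count (10, n = 2).

Aromatic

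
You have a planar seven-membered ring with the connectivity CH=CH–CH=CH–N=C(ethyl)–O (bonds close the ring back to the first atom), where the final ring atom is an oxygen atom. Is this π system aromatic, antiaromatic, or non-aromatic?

Antiaromatic

The p orbitals form a continuous loop: each doubly-bonded ring atom is sp² with one p-orbital electron; each =N– nitrogen is pyridine-type (lone pair in the sp² plane, one electron in the p orbital); the oxygen donates one lone pair from its p orbital. The ring is fully conjugated.
Adding the contributions, 3 × 2 = 6 from the double-bond units + 2 from the O atom = 8.
8 is a 4n count (n = 2), so the planar conjugated ring is antiaromatic.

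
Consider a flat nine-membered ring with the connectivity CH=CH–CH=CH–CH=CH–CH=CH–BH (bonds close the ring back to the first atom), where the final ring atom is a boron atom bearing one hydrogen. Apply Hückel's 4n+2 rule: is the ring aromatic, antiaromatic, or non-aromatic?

The p orbitals form a continuous loop: the double-bond atoms are sp², each contributing one p electron; the boron has an empty p orbital. The ring is fully conjugated.
Tallying contributions gives 4 × 2 = 8 from the double-bond units + 0 from the BH atom = 8.
8 = 4(2); a planar, fully conjugated 4n system is antiaromatic.

Antiaromatic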